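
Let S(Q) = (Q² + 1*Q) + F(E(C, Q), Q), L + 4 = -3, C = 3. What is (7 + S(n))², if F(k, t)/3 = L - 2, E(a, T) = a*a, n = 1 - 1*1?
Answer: 400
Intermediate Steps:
L = -7 (L = -4 - 3 = -7)
n = 0 (n = 1 - 1 = 0)
E(a, T) = a²
F(k, t) = -27 (F(k, t) = 3*(-7 - 2) = 3*(-9) = -27)
S(Q) = -27 + Q + Q² (S(Q) = (Q² + 1*Q) - 27 = (Q² + Q) - 27 = (Q + Q²) - 27 = -27 + Q + Q²)
(7 + S(n))² = (7 + (-27 + 0 + 0²))² = (7 + (-27 + 0 + 0))² = (7 - 27)² = (-20)² = 400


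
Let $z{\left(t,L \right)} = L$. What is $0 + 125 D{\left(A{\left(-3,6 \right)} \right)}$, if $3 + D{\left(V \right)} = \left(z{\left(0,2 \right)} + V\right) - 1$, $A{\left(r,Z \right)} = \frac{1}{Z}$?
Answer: $- \frac{1375}{6} \approx -229.17$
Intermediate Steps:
$D{\left(V \right)} = -2 + V$ ($D{\left(V \right)} = -3 + \left(\left(2 + V\right) - 1\right) = -3 + \left(1 + V\right) = -2 + V$)
$0 + 125 D{\left(A{\left(-3,6 \right)} \right)} = 0 + 125 \left(-2 + \frac{1}{6}\right) = 0 + 125 \left(- \frac{11}{6}\right) = 0 - \frac{1375}{6} = - \frac{1375}{6}$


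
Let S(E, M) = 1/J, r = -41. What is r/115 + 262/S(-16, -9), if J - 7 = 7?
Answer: 421779/115 ≈ 3667.6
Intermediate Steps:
J = 14 (J = 7 + 7 = 14)
S(E, M) = 1/14
r/115 + 262/S(-16, -9) = -41/115 + 262/(1/14) = -41*1/115 + 262*14 = -41/115 + 3668 = 421779/115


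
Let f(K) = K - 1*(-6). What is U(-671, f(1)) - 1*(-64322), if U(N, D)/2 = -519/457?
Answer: 29394116/457 ≈ 64320.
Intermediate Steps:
f(K) = 6 + K (f(K) = K + 6 = 6 + K)
U(N, D) = -1038/457 (U(N, D) = 2*(-519/457) = -1038/457)
U(-671, f(1)) - 1*(-64322) = -1038/457 - 1*(-64322) = -1038/457 + 64322 = 29394116/457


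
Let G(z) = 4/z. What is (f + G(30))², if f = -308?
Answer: 21325924/225 ≈ 94782.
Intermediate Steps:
(f + G(30))² = (-308 + 4/30)² = (-308 + 4*(1/30))² = (-308 + 2/15)² = (-4618/15)² = 21325924/225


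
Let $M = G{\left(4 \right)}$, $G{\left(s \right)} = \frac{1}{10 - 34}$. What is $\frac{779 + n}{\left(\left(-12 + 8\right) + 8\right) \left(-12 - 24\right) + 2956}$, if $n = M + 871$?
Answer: $\frac{39599}{67488} \approx 0.58676$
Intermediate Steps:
$G{\left(s \right)} = - \frac{1}{24}$ ($G{\left(s \right)} = \frac{1}{-24} = - \frac{1}{24}$)
$M = - \frac{1}{24} \approx -0.041667$
$n = \frac{20903}{24}$ ($n = - \frac{1}{24} + 871 = \frac{20903}{24} \approx 870.96$)
$\frac{779 + n}{\left(\left(-12 + 8\right) + 8\right) \left(-12 - 24\right) + 2956} = \frac{779 + \frac{20903}{24}}{\left(\left(-12 + 8\right) + 8\right) \left(-12 - 24\right) + 2956} = \frac{39599}{24 \left(\left(-4 + 8\right) \left(-36\right) + 2956\right)} = \frac{39599}{24 \left(4 \left(-36\right) + 2956\right)} = \frac{39599}{24 \left(-144 + 2956\right)} = \frac{39599}{24 \cdot 2812} = \frac{39599}{24} \cdot \frac{1}{2812} = \frac{39599}{67488}$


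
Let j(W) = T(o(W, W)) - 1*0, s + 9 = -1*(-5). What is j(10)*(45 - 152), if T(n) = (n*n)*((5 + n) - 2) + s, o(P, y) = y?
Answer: -138672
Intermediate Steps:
s = -4 (s = -9 - 1*(-5) = -9 + 5 = -4)
T(n) = -4 + n**2*(3 + n) (T(n) = (n*n)*((5 + n) - 2) - 4 = n**2*(3 + n) - 4 = -4 + n**2*(3 + n))
j(W) = -4 + W**3 + 3*W**2 (j(W) = (-4 + W**3 + 3*W**2) - 1*0 = (-4 + W**3 + 3*W**2) + 0 = -4 + W**3 + 3*W**2)
j(10)*(45 - 152) = (-4 + 10**3 + 3*10**2)*(45 - 152) = (-4 + 1000 + 3*100)*(-107) = (-4 + 1000 + 300)*(-107) = 1296*(-107) = -138672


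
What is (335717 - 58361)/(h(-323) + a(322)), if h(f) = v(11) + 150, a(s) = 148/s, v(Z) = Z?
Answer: 14884772/8665 ≈ 1717.8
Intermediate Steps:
h(f) = 161 (h(f) = 11 + 150 = 161)
(335717 - 58361)/(h(-323) + a(322)) = (335717 - 58361)/(161 + 148/322) = 277356/(161 + 148*(1/322)) = 277356/(161 + 74/161) = 277356/(25995/161) = 277356*(161/25995) = 14884772/8665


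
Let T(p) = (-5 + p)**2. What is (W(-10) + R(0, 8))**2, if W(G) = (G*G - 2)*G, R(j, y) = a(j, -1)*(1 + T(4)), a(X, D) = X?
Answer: 960400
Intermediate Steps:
R(j, y) = 2*j (R(j, y) = j*(1 + (-5 + 4)**2) = j*(1 + (-1)**2) = j*(1 + 1) = j*2 = 2*j)
W(G) = G*(-2 + G**2) (W(G) = (G**2 - 2)*G = (-2 + G**2)*G = G*(-2 + G**2))
(W(-10) + R(0, 8))**2 = (-10*(-2 + (-10)**2) + 2*0)**2 = (-10*(-2 + 100) + 0)**2 = (-10*98 + 0)**2 = (-980 + 0)**2 = (-980)**2 = 960400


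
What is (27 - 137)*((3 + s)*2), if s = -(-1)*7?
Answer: -2200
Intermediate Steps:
s = 7 (s = -1*(-7) = 7)
(27 - 137)*((3 + s)*2) = (27 - 137)*((3 + 7)*2) = -1100*2 = -110*20 = -2200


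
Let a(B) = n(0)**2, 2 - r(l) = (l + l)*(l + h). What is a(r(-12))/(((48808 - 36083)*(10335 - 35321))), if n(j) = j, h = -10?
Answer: 0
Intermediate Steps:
r(l) = 2 - 2*l*(-10 + l) (r(l) = 2 - (l + l)*(l - 10) = 2 - 2*l*(-10 + l))
a(B) = 0 (a(B) = 0**2 = 0)
a(r(-12))/(((48808 - 36083)*(10335 - 35321))) = 0/(((48808 - 36083)*(10335 - 35321))) = 0/((12725*(-24986))) = 0/(-317946850) = 0*(-1/317946850) = 0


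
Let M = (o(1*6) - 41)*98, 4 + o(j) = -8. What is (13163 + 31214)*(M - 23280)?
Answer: -1263590698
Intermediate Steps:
o(j) = -12 (o(j) = -4 - 8 = -12)
M = -5194 (M = (-12 - 41)*98 = -53*98 = -5194)
(13163 + 31214)*(M - 23280) = (13163 + 31214)*(-5194 - 23280) = 44377*(-28474) = -1263590698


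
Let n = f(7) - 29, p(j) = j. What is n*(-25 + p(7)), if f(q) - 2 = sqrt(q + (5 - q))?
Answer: 486 - 18*sqrt(5) ≈ 445.75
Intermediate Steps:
f(q) = 2 + sqrt(5) (f(q) = 2 + sqrt(q + (5 - q)) = 2 + sqrt(5))
n = -27 + sqrt(5) (n = (2 + sqrt(5)) - 29 = -27 + sqrt(5) ≈ -24.764)
n*(-25 + p(7)) = (-27 + sqrt(5))*(-25 + 7) = (-27 + sqrt(5))*(-18) = 486 - 18*sqrt(5)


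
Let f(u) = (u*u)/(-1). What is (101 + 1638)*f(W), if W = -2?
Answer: -6956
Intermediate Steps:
f(u) = -u**2 (f(u) = u**2*(-1) = -u**2)
(101 + 1638)*f(W) = (101 + 1638)*(-1*(-2)**2) = 1739*(-1*4) = 1739*(-4) = -6956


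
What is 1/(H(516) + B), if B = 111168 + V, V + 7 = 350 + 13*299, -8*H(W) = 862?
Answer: 4/461161 ≈ 8.6738e-6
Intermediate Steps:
H(W) = -431/4 (H(W) = -⅛*862 = -431/4)
V = 4230 (V = -7 + (350 + 13*299) = -7 + (350 + 3887) = -7 + 4237 = 4230)
B = 115398 (B = 111168 + 4230 = 115398)
1/(H(516) + B) = 1/(-431/4 + 115398) = 1/(461161/4) = 4/461161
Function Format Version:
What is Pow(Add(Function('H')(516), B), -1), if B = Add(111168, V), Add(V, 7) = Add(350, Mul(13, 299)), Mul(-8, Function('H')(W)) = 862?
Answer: Rational(4, 461161) ≈ 8.6738e-6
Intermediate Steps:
Function('H')(W) = Rational(-431, 4) (Function('H')(W) = Mul(Rational(-1, 8), 862) = Rational(-431, 4))
V = 4230 (V = Add(-7, Add(350, Mul(13, 299))) = Add(-7, Add(350, 3887)) = Add(-7, 4237) = 4230)
B = 115398 (B = Add(111168, 4230) = 115398)
Pow(Add(Function('H')(516), B), -1) = Pow(Add(Rational(-431, 4), 115398), -1) = Pow(Rational(461161, 4), -1) = Rational(4, 461161)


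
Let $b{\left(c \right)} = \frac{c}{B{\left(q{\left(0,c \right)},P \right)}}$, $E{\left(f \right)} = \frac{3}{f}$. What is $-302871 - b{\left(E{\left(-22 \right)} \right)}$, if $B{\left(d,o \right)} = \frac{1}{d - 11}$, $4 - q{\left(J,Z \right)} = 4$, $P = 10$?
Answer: $- \frac{605745}{2} \approx -3.0287 \cdot 10^{5}$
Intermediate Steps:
$q{\left(J,Z \right)} = 0$ ($q{\left(J,Z \right)} = 4 - 4 = 0$)
$B{\left(d,o \right)} = \frac{1}{-11 + d}$
$b{\left(c \right)} = - 11 c$ ($b{\left(c \right)} = \frac{c}{\frac{1}{-11 + 0}} = \frac{c}{\frac{1}{-11}} = \frac{c}{- \frac{1}{11}} = - 11 c$)
$-302871 - b{\left(E{\left(-22 \right)} \right)} = -302871 - - 11 \frac{3}{-22} = -302871 - - 11 \cdot 3 \left(- \frac{1}{22}\right) = -302871 - \left(-11\right) \left(- \frac{3}{22}\right) = -302871 - \frac{3}{2} = - \frac{605745}{2}$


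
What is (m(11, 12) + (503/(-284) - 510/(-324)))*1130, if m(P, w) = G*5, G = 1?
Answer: 20808385/3834 ≈ 5427.3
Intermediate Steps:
m(P, w) = 5 (m(P, w) = 1*5 = 5)
(m(11, 12) + (503/(-284) - 510/(-324)))*1130 = (5 + (503/(-284) - 510/(-324)))*1130 = (5 + (503*(-1/284) - 510*(-1/324)))*1130 = (5 + (-503/284 + 85/54))*1130 = (5 - 1511/7668)*1130 = (36829/7668)*1130 = 20808385/3834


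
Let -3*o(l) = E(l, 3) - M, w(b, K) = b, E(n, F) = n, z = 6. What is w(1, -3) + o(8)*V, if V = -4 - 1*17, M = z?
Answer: 15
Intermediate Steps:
M = 6
o(l) = 2 - l/3 (o(l) = -(l - 1*6)/3 = -(l - 6)/3 = -(-6 + l)/3 = 2 - l/3)
V = -21 (V = -4 - 17 = -21)
w(1, -3) + o(8)*V = 1 + (2 - ⅓*8)*(-21) = 1 + (2 - 8/3)*(-21) = 1 - ⅔*(-21) = 1 + 14 = 15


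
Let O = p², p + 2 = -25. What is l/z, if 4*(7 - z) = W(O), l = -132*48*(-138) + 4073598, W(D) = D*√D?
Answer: -19791864/19655 ≈ -1007.0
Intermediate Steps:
p = -27 (p = -2 - 25 = -27)
O = 729 (O = (-27)² = 729)
W(D) = D^(3/2)
l = 4947966 (l = -6336*(-138) + 4073598 = 874368 + 4073598 = 4947966)
z = -19655/4 (z = 7 - 729^(3/2)/4 = 7 - ¼*19683 = 7 - 19683/4 = -19655/4 ≈ -4913.8)
l/z = 4947966/(-19655/4) = 4947966*(-4/19655) = -19791864/19655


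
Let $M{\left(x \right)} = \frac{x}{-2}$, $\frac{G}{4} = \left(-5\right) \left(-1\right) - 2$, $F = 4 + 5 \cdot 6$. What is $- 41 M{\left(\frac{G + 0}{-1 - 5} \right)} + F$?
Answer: $-7$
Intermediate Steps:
$F = 34$ ($F = 4 + 30 = 34$)
$G = 12$ ($G = 4 \left(\left(-5\right) \left(-1\right) - 2\right) = 4 \left(5 - 2\right) = 4 \cdot 3 = 12$)
$M{\left(x \right)} = - \frac{x}{2}$ ($M{\left(x \right)} = x \left(- \frac{1}{2}\right) = - \frac{x}{2}$)
$- 41 M{\left(\frac{G + 0}{-1 - 5} \right)} + F = - 41 \left(- \frac{\left(12 + 0\right) \frac{1}{-1 - 5}}{2}\right) + 34 = - 41 \left(- \frac{12 \frac{1}{-6}}{2}\right) + 34 = - 41 \left(- \frac{12 \left(- \frac{1}{6}\right)}{2}\right) + 34 = - 41 \left(\left(- \frac{1}{2}\right) \left(-2\right)\right) + 34 = \left(-41\right) 1 + 34 = -41 + 34 = -7$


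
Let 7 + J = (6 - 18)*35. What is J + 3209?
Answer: 2782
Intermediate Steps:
J = -427 (J = -7 + (6 - 18)*35 = -7 - 12*35 = -7 - 420 = -427)
J + 3209 = -427 + 3209 = 2782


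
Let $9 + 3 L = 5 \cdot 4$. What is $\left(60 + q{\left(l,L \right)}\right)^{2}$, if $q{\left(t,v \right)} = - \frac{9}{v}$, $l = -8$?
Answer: $\frac{400689}{121} \approx 3311.5$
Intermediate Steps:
$L = \frac{11}{3}$ ($L = -3 + \frac{5 \cdot 4}{3} = -3 + \frac{1}{3} \cdot 20 = -3 + \frac{20}{3} = \frac{11}{3} \approx 3.6667$)
$\left(60 + q{\left(l,L \right)}\right)^{2} = \left(60 - \frac{9}{\frac{11}{3}}\right)^{2} = \left(60 - \frac{27}{11}\right)^{2} = \left(\frac{633}{11}\right)^{2} = \frac{400689}{121}$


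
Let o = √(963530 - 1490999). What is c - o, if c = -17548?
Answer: -17548 - I*√527469 ≈ -17548.0 - 726.27*I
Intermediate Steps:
o = I*√527469 (o = √(-527469) = I*√527469 ≈ 726.27*I)
c - o = -17548 - I*√527469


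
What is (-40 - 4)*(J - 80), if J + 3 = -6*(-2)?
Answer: 3124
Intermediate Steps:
J = 9 (J = -3 - 6*(-2) = -3 + 12 = 9)
(-40 - 4)*(J - 80) = (-40 - 4)*(9 - 80) = -44*(-71) = 3124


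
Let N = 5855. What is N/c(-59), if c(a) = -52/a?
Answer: 345445/52 ≈ 6643.2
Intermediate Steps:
N/c(-59) = 5855/((-52/(-59))) = 5855/((-52*(-1/59))) = 5855/(52/59) = 5855*(59/52) = 345445/52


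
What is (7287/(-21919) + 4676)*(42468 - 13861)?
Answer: 2931815771899/21919 ≈ 1.3376e+8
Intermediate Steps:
(7287/(-21919) + 4676)*(42468 - 13861) = (7287*(-1/21919) + 4676)*28607 = (-7287/21919 + 4676)*28607 = (102485957/21919)*28607 = 2931815771899/21919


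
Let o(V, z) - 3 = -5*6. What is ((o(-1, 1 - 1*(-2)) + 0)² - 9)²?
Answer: 518400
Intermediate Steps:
o(V, z) = -27 (o(V, z) = 3 - 5*6 = 3 - 30 = -27)
((o(-1, 1 - 1*(-2)) + 0)² - 9)² = ((-27 + 0)² - 9)² = ((-27)² - 9)² = (729 - 9)² = 720² = 518400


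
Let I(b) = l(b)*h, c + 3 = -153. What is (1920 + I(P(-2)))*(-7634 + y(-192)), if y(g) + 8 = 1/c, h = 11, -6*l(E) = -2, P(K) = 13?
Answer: -6879914963/468 ≈ -1.4701e+7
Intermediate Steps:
c = -156 (c = -3 - 153 = -156)
l(E) = ⅓ (l(E) = -⅙*(-2) = ⅓)
y(g) = -1249/156 (y(g) = -8 + 1/(-156) = -8 - 1/156 = -1249/156)
I(b) = 11/3 (I(b) = (⅓)*11 = 11/3)
(1920 + I(P(-2)))*(-7634 + y(-192)) = (1920 + 11/3)*(-7634 - 1249/156) = (5771/3)*(-1192153/156) = -6879914963/468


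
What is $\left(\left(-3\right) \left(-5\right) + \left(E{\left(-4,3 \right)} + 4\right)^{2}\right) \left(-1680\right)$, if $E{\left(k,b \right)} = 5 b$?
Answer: $-631680$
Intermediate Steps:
$\left(\left(-3\right) \left(-5\right) + \left(E{\left(-4,3 \right)} + 4\right)^{2}\right) \left(-1680\right) = \left(\left(-3\right) \left(-5\right) + \left(5 \cdot 3 + 4\right)^{2}\right) \left(-1680\right) = \left(15 + \left(15 + 4\right)^{2}\right) \left(-1680\right) = \left(15 + 19^{2}\right) \left(-1680\right) = \left(15 + 361\right) \left(-1680\right) = 376 \left(-1680\right) = -631680$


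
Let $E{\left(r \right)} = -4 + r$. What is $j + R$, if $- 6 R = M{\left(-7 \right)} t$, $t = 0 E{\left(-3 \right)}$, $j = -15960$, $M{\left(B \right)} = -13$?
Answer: $-15960$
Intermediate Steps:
$t = 0$ ($t = 0 \left(-4 - 3\right) = 0 \left(-7\right) = 0$)
$R = 0$ ($R = - \frac{\left(-13\right) 0}{6} = \left(- \frac{1}{6}\right) 0 = 0$)
$j + R = -15960 + 0 = -15960$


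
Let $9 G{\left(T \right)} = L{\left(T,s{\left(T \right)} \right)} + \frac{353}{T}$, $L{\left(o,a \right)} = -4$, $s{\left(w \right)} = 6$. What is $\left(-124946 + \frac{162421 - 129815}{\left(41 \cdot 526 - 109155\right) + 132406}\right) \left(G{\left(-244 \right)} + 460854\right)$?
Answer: $- \frac{472254920012613265}{8201511} \approx -5.7581 \cdot 10^{10}$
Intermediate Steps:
$G{\left(T \right)} = - \frac{4}{9} + \frac{353}{9 T}$ ($G{\left(T \right)} = \frac{-4 + \frac{353}{T}}{9} = - \frac{4}{9} + \frac{353}{9 T}$)
$\left(-124946 + \frac{162421 - 129815}{\left(41 \cdot 526 - 109155\right) + 132406}\right) \left(G{\left(-244 \right)} + 460854\right) = \left(-124946 + \frac{162421 - 129815}{\left(41 \cdot 526 - 109155\right) + 132406}\right) \left(\frac{353 - -976}{9 \left(-244\right)} + 460854\right) = \left(-124946 + \frac{32606}{\left(21566 - 109155\right) + 132406}\right) \left(\frac{1}{9} \left(- \frac{1}{244}\right) \left(353 + 976\right) + 460854\right) = \left(-124946 + \frac{32606}{-87589 + 132406}\right) \left(\frac{1}{9} \left(- \frac{1}{244}\right) 1329 + 460854\right) = \left(-124946 + \frac{32606}{44817}\right) \left(- \frac{443}{732} + 460854\right) = \left(-124946 + 32606 \cdot \frac{1}{44817}\right) \frac{337344685}{732} = \left(-124946 + \frac{32606}{44817}\right) \frac{337344685}{732} = \left(- \frac{5599672276}{44817}\right) \frac{337344685}{732} = - \frac{472254920012613265}{8201511}$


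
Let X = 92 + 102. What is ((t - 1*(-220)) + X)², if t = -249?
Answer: 27225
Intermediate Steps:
X = 194
((t - 1*(-220)) + X)² = ((-249 - 1*(-220)) + 194)² = ((-249 + 220) + 194)² = (-29 + 194)² = 165² = 27225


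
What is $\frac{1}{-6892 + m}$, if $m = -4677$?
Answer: $- \frac{1}{11569} \approx -8.6438 \cdot 10^{-5}$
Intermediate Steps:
$\frac{1}{-6892 + m} = \frac{1}{-6892 - 4677} = \frac{1}{-11569} = - \frac{1}{11569}$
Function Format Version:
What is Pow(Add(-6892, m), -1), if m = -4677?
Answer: Rational(-1, 11569) ≈ -8.6438e-5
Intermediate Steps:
Pow(Add(-6892, m), -1) = Pow(Add(-6892, -4677), -1) = Pow(-11569, -1) = Rational(-1, 11569)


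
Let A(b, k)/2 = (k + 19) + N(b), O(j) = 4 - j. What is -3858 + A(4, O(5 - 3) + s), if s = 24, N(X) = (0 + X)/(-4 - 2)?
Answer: -11308/3 ≈ -3769.3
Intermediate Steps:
N(X) = -X/6 (N(X) = X/(-6) = X*(-1/6) = -X/6)
A(b, k) = 38 + 2*k - b/3 (A(b, k) = 2*((k + 19) - b/6) = 2*((19 + k) - b/6) = 2*(19 + k - b/6) = 38 + 2*k - b/3)
-3858 + A(4, O(5 - 3) + s) = -3858 + (38 + 2*((4 - (5 - 3)) + 24) - 1/3*4) = -3858 + (38 + 2*((4 - 1*2) + 24) - 4/3) = -3858 + (38 + 2*((4 - 2) + 24) - 4/3) = -3858 + (38 + 2*(2 + 24) - 4/3) = -3858 + (38 + 2*26 - 4/3) = -3858 + (38 + 52 - 4/3) = -3858 + 266/3 = -11308/3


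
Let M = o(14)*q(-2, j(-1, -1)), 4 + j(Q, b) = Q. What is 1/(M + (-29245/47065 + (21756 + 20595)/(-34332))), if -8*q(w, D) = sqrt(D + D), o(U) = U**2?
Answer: -3075000927109292/9956227798981767527 + 5802054714653192*I*sqrt(10)/1422318256997395361 ≈ -0.00030885 + 0.0129*I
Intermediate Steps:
j(Q, b) = -4 + Q
q(w, D) = -sqrt(2)*sqrt(D)/8 (q(w, D) = -sqrt(D + D)/8 = -sqrt(2)*sqrt(D)/8)
M = -49*I*sqrt(10)/2 (M = 14**2*(-sqrt(2)*sqrt(-4 - 1)/8) = 196*(-sqrt(2)*sqrt(-5)/8) = 196*(-sqrt(2)*I*sqrt(5)/8) = 196*(-I*sqrt(10)/8) = -49*I*sqrt(10)/2 ≈ -77.476*I)
1/(M + (-29245/47065 + (21756 + 20595)/(-34332))) = 1/(-49*I*sqrt(10)/2 + (-29245/47065 + (21756 + 20595)/(-34332))) = 1/(-49*I*sqrt(10)/2 + (-29245*1/47065 + 42351*(-1/34332))) = 1/(-49*I*sqrt(10)/2 + (-5849/9413 - 14117/11444)) = 1/(-49*I*sqrt(10)/2 - 199819277/107722372) = 1/(-199819277/107722372 - 49*I*sqrt(10)/2)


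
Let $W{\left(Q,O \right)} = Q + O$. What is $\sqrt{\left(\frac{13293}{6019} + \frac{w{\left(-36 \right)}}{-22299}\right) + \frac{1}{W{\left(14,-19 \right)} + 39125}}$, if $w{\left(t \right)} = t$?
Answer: $\frac{\sqrt{423131833999848139678005}}{437549640060} \approx 1.4867$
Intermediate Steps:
$W{\left(Q,O \right)} = O + Q$
$\sqrt{\left(\frac{13293}{6019} + \frac{w{\left(-36 \right)}}{-22299}\right) + \frac{1}{W{\left(14,-19 \right)} + 39125}} = \sqrt{\left(\frac{13293}{6019} - \frac{36}{-22299}\right) + \frac{1}{\left(-19 + 14\right) + 39125}} = \sqrt{\left(13293 \cdot \frac{1}{6019} - - \frac{12}{7433}\right) + \frac{1}{-5 + 39125}} = \sqrt{\left(\frac{13293}{6019} + \frac{12}{7433}\right) + \frac{1}{39120}} = \sqrt{\frac{98879097}{44739227} + \frac{1}{39120}} = \sqrt{\frac{3868195013867}{1750198560240}} = \frac{\sqrt{423131833999848139678005}}{437549640060}$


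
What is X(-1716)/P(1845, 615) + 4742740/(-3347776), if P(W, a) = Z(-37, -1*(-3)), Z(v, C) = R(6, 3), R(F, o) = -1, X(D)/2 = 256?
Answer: -429701013/836944 ≈ -513.42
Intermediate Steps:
X(D) = 512 (X(D) = 2*256 = 512)
Z(v, C) = -1
P(W, a) = -1
X(-1716)/P(1845, 615) + 4742740/(-3347776) = 512/(-1) + 4742740/(-3347776) = 512*(-1) + 4742740*(-1/3347776) = -512 - 1185685/836944 = -429701013/836944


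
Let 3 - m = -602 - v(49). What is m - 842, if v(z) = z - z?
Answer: -237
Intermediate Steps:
v(z) = 0
m = 605 (m = 3 - (-602 - 1*0) = 3 - (-602 + 0) = 3 - 1*(-602) = 3 + 602 = 605)
m - 842 = 605 - 842 = -237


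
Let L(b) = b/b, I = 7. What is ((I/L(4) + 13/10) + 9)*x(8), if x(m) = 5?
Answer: 173/2 ≈ 86.500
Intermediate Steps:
L(b) = 1
((I/L(4) + 13/10) + 9)*x(8) = ((7/1 + 13/10) + 9)*5 = ((7*1 + 13*(⅒)) + 9)*5 = ((7 + 13/10) + 9)*5 = (83/10 + 9)*5 = (173/10)*5 = 173/2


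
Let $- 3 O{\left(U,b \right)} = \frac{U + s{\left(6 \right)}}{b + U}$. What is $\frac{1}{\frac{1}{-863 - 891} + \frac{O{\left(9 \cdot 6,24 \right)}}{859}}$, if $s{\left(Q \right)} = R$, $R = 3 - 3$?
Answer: $- \frac{19586918}{16429} \approx -1192.2$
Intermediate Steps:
$R = 0$ ($R = 3 - 3 = 0$)
$s{\left(Q \right)} = 0$
$O{\left(U,b \right)} = - \frac{U}{3 \left(U + b\right)}$ ($O{\left(U,b \right)} = - \frac{\left(U + 0\right) \frac{1}{b + U}}{3} = - \frac{U \frac{1}{U + b}}{3} = - \frac{U}{3 \left(U + b\right)}$)
$\frac{1}{\frac{1}{-863 - 891} + \frac{O{\left(9 \cdot 6,24 \right)}}{859}} = \frac{1}{\frac{1}{-863 - 891} + \frac{\left(-1\right) 9 \cdot 6 \frac{1}{3 \cdot 9 \cdot 6 + 3 \cdot 24}}{859}} = \frac{1}{\frac{1}{-1754} + \left(-1\right) 54 \frac{1}{3 \cdot 54 + 72} \cdot \frac{1}{859}} = \frac{1}{- \frac{1}{1754} + \left(-1\right) 54 \frac{1}{162 + 72} \cdot \frac{1}{859}} = \frac{1}{- \frac{1}{1754} + \left(-1\right) 54 \cdot \frac{1}{234} \cdot \frac{1}{859}} = \frac{1}{- \frac{1}{1754} - \frac{3}{11167}} = \frac{1}{- \frac{16429}{19586918}} = - \frac{19586918}{16429}$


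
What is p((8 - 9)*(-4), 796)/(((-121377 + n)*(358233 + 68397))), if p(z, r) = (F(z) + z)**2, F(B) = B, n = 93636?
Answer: -32/5917571415 ≈ -5.4076e-9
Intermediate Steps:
p(z, r) = 4*z**2 (p(z, r) = (z + z)**2 = (2*z)**2 = 4*z**2)
p((8 - 9)*(-4), 796)/(((-121377 + n)*(358233 + 68397))) = (4*((8 - 9)*(-4))**2)/(((-121377 + 93636)*(358233 + 68397))) = (4*(-1*(-4))**2)/((-27741*426630)) = (4*4**2)/(-11835142830) = (4*16)*(-1/11835142830) = 64*(-1/11835142830) = -32/5917571415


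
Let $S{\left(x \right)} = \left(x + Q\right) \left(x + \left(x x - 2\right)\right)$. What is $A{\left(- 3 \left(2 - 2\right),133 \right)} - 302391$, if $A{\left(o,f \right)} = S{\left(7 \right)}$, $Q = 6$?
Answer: $-301689$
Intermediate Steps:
$S{\left(x \right)} = \left(6 + x\right) \left(-2 + x + x^{2}\right)$ ($S{\left(x \right)} = \left(x + 6\right) \left(x + \left(x x - 2\right)\right) = \left(6 + x\right) \left(x + \left(x^{2} - 2\right)\right) = \left(6 + x\right) \left(x + \left(-2 + x^{2}\right)\right) = \left(6 + x\right) \left(-2 + x + x^{2}\right)$)
$A{\left(o,f \right)} = 702$ ($A{\left(o,f \right)} = -12 + 7^{3} + 4 \cdot 7 + 7 \cdot 7^{2} = -12 + 343 + 28 + 7 \cdot 49 = -12 + 343 + 28 + 343 = 702$)
$A{\left(- 3 \left(2 - 2\right),133 \right)} - 302391 = 702 - 302391 = -301689$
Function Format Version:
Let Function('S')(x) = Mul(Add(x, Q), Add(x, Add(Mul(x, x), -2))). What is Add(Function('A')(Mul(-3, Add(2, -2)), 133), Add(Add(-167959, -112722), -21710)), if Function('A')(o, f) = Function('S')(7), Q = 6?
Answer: -301689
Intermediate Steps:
Function('S')(x) = Mul(Add(6, x), Add(-2, x, Pow(x, 2))) (Function('S')(x) = Mul(Add(x, 6), Add(x, Add(Mul(x, x), -2))) = Mul(Add(6, x), Add(x, Add(Pow(x, 2), -2))) = Mul(Add(6, x), Add(x, Add(-2, Pow(x, 2)))) = Mul(Add(6, x), Add(-2, x, Pow(x, 2))))
Function('A')(o, f) = 702 (Function('A')(o, f) = Add(-12, Pow(7, 3), Mul(4, 7), Mul(7, Pow(7, 2))) = Add(-12, 343, 28, Mul(7, 49)) = Add(-12, 343, 28, 343) = 702)
Add(Function('A')(Mul(-3, Add(2, -2)), 133), Add(Add(-167959, -112722), -21710)) = Add(702, Add(Add(-167959, -112722), -21710)) = Add(702, Add(-280681, -21710)) = Add(702, -302391) = -301689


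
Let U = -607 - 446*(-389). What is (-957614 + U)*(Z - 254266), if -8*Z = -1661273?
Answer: 292589385585/8 ≈ 3.6574e+10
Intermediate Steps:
U = 172887 (U = -607 + 173494 = 172887)
Z = 1661273/8 (Z = -1/8*(-1661273) = 1661273/8 ≈ 2.0766e+5)
(-957614 + U)*(Z - 254266) = (-957614 + 172887)*(1661273/8 - 254266) = -784727*(-372855/8) = 292589385585/8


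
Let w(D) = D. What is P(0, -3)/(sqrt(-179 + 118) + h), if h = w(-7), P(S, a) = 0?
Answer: 0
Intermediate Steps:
h = -7
P(0, -3)/(sqrt(-179 + 118) + h) = 0/(sqrt(-179 + 118) - 7) = 0/(sqrt(-61) - 7) = 0/(I*sqrt(61) - 7) = 0/(-7 + I*sqrt(61)) = 0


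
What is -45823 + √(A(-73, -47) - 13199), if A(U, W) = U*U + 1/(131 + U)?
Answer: -45823 + I*√26474622/58 ≈ -45823.0 + 88.713*I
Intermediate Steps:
A(U, W) = U² + 1/(131 + U)
-45823 + √(A(-73, -47) - 13199) = -45823 + √((1 + (-73)³ + 131*(-73)²)/(131 - 73) - 13199) = -45823 + √((1 - 389017 + 131*5329)/58 - 13199) = -45823 + √((1 - 389017 + 698099)/58 - 13199) = -45823 + √((1/58)*309083 - 13199) = -45823 + √(309083/58 - 13199) = -45823 + √(-456459/58) = -45823 + I*√26474622/58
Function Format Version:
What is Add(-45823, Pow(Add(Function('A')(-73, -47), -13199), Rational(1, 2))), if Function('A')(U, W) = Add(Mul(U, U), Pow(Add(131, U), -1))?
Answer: Add(-45823, Mul(Rational(1, 58), I, Pow(26474622, Rational(1, 2)))) ≈ Add(-45823., Mul(88.713, I))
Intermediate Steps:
Function('A')(U, W) = Add(Pow(U, 2), Pow(Add(131, U), -1))
Add(-45823, Pow(Add(Function('A')(-73, -47), -13199), Rational(1, 2))) = Add(-45823, Pow(Add(Mul(Pow(Add(131, -73), -1), Add(1, Pow(-73, 3), Mul(131, Pow(-73, 2)))), -13199), Rational(1, 2))) = Add(-45823, Pow(Add(Mul(Pow(58, -1), Add(1, -389017, Mul(131, 5329))), -13199), Rational(1, 2))) = Add(-45823, Pow(Add(Mul(Rational(1, 58), Add(1, -389017, 698099)), -13199), Rational(1, 2))) = Add(-45823, Pow(Add(Mul(Rational(1, 58), 309083), -13199), Rational(1, 2))) = Add(-45823, Pow(Add(Rational(309083, 58), -13199), Rational(1, 2))) = Add(-45823, Pow(Rational(-456459, 58), Rational(1, 2))) = Add(-45823, Mul(Rational(1, 58), I, Pow(26474622, Rational(1, 2))))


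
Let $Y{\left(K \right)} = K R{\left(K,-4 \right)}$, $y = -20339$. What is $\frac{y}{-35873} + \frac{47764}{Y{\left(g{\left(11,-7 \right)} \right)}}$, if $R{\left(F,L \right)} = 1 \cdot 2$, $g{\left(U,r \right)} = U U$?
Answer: $\frac{859180005}{4340633} \approx 197.94$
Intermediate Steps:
$g{\left(U,r \right)} = U^{2}$
$R{\left(F,L \right)} = 2$
$Y{\left(K \right)} = 2 K$ ($Y{\left(K \right)} = K 2 = 2 K$)
$\frac{y}{-35873} + \frac{47764}{Y{\left(g{\left(11,-7 \right)} \right)}} = - \frac{20339}{-35873} + \frac{47764}{2 \cdot 11^{2}} = \left(-20339\right) \left(- \frac{1}{35873}\right) + \frac{47764}{2 \cdot 121} = \frac{20339}{35873} + \frac{47764}{242} = \frac{20339}{35873} + 47764 \cdot \frac{1}{242} = \frac{20339}{35873} + \frac{23882}{121} = \frac{859180005}{4340633}$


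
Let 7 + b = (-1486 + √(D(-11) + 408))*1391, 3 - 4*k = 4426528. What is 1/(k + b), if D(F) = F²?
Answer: -4/12566685 ≈ -3.1830e-7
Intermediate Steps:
k = -4426525/4 (k = ¾ - ¼*4426528 = ¾ - 1106632 = -4426525/4 ≈ -1.1066e+6)
b = -2035040 (b = -7 + (-1486 + √((-11)² + 408))*1391 = -7 + (-1486 + √(121 + 408))*1391 = -7 + (-1486 + √529)*1391 = -7 + (-1486 + 23)*1391 = -7 - 1463*1391 = -7 - 2035033 = -2035040)
1/(k + b) = 1/(-4426525/4 - 2035040) = 1/(-12566685/4) = -4/12566685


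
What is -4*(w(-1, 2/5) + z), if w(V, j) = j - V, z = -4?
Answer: 52/5 ≈ 10.400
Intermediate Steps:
-4*(w(-1, 2/5) + z) = -4*((2/5 - 1*(-1)) - 4) = -4*((2*(⅕) + 1) - 4) = -4*((⅖ + 1) - 4) = -4*(7/5 - 4) = -4*(-13/5) = 52/5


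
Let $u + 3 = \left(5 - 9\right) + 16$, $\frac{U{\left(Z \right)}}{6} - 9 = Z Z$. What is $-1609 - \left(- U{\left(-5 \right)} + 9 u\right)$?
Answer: $-1486$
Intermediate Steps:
$U{\left(Z \right)} = 54 + 6 Z^{2}$ ($U{\left(Z \right)} = 54 + 6 Z Z = 54 + 6 Z^{2}$)
$u = 9$ ($u = -3 + \left(\left(5 - 9\right) + 16\right) = -3 + \left(-4 + 16\right) = -3 + 12 = 9$)
$-1609 - \left(- U{\left(-5 \right)} + 9 u\right) = -1609 + \left(\left(-9\right) 9 + \left(54 + 6 \left(-5\right)^{2}\right)\right) = -1609 + \left(-81 + \left(54 + 6 \cdot 25\right)\right) = -1609 + \left(-81 + \left(54 + 150\right)\right) = -1609 + \left(-81 + 204\right) = -1609 + 123 = -1486$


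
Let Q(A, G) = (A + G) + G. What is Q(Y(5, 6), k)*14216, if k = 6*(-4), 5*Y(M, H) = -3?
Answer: -3454488/5 ≈ -6.9090e+5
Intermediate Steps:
Y(M, H) = -⅗ (Y(M, H) = (⅕)*(-3) = -⅗)
k = -24
Q(A, G) = A + 2*G
Q(Y(5, 6), k)*14216 = (-⅗ + 2*(-24))*14216 = (-⅗ - 48)*14216 = -243/5*14216 = -3454488/5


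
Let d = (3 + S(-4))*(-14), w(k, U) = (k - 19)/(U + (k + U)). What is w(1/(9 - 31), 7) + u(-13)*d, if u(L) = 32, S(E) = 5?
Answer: -1100707/307 ≈ -3585.4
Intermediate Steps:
w(k, U) = (-19 + k)/(k + 2*U) (w(k, U) = (-19 + k)/(U + (U + k)) = (-19 + k)/(k + 2*U))
d = -112 (d = (3 + 5)*(-14) = 8*(-14) = -112)
w(1/(9 - 31), 7) + u(-13)*d = (-19 + 1/(9 - 31))/(1/(9 - 31) + 2*7) + 32*(-112) = (-19 + 1/(-22))/(1/(-22) + 14) - 3584 = (-19 - 1/22)/(-1/22 + 14) - 3584 = -419/22/(307/22) - 3584 = (22/307)*(-419/22) - 3584 = -419/307 - 3584 = -1100707/307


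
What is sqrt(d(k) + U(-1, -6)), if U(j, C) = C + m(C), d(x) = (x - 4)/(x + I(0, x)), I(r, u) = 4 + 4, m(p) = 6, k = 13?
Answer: sqrt(21)/7 ≈ 0.65465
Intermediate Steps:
I(r, u) = 8
d(x) = (-4 + x)/(8 + x) (d(x) = (x - 4)/(x + 8) = (-4 + x)/(8 + x))
U(j, C) = 6 + C (U(j, C) = C + 6 = 6 + C)
sqrt(d(k) + U(-1, -6)) = sqrt((-4 + 13)/(8 + 13) + (6 - 6)) = sqrt(9/21 + 0) = sqrt((1/21)*9 + 0) = sqrt(3/7 + 0) = sqrt(3/7) = sqrt(21)/7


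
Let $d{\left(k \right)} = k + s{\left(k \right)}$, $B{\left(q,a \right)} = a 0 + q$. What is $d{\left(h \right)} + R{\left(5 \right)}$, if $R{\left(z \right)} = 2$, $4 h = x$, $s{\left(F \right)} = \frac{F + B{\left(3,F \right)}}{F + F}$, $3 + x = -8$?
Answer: $- \frac{35}{44} \approx -0.79545$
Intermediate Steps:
$x = -11$ ($x = -3 - 8 = -11$)
$B{\left(q,a \right)} = q$ ($B{\left(q,a \right)} = 0 + q = q$)
$s{\left(F \right)} = \frac{3 + F}{2 F}$ ($s{\left(F \right)} = \frac{F + 3}{F + F} = \frac{3 + F}{2 F}$)
$h = - \frac{11}{4}$ ($h = \frac{1}{4} \left(-11\right) = - \frac{11}{4} \approx -2.75$)
$d{\left(k \right)} = k + \frac{3 + k}{2 k}$
$d{\left(h \right)} + R{\left(5 \right)} = \left(\frac{1}{2} - \frac{11}{4} + \frac{3}{2 \left(- \frac{11}{4}\right)}\right) + 2 = \left(\frac{1}{2} - \frac{11}{4} + \frac{3}{2} \left(- \frac{4}{11}\right)\right) + 2 = \left(\frac{1}{2} - \frac{11}{4} - \frac{6}{11}\right) + 2 = - \frac{123}{44} + 2 = - \frac{35}{44}$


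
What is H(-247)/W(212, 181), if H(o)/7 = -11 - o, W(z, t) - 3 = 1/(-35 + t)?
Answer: 241192/439 ≈ 549.41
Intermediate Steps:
W(z, t) = 3 + 1/(-35 + t)
H(o) = -77 - 7*o (H(o) = 7*(-11 - o) = -77 - 7*o)
H(-247)/W(212, 181) = (-77 - 7*(-247))/(((-104 + 3*181)/(-35 + 181))) = (-77 + 1729)/(((-104 + 543)/146)) = 1652/(((1/146)*439)) = 1652/(439/146) = 1652*(146/439) = 241192/439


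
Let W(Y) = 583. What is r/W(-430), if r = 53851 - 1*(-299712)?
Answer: 6671/11 ≈ 606.45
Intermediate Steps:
r = 353563 (r = 53851 + 299712 = 353563)
r/W(-430) = 353563/583 = 353563*(1/583) = 6671/11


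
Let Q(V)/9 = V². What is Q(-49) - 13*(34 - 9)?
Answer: 21284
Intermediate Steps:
Q(V) = 9*V²
Q(-49) - 13*(34 - 9) = 9*(-49)² - 13*(34 - 9) = 9*2401 - 13*25 = 21609 - 1*325 = 21609 - 325 = 21284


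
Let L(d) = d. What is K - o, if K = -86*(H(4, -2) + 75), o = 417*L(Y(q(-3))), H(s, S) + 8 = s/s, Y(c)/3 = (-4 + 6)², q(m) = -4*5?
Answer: -10852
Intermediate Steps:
q(m) = -20
Y(c) = 12 (Y(c) = 3*(-4 + 6)² = 3*2² = 3*4 = 12)
H(s, S) = -7 (H(s, S) = -8 + s/s = -8 + 1 = -7)
o = 5004 (o = 417*12 = 5004)
K = -5848 (K = -86*(-7 + 75) = -86*68 = -5848)
K - o = -5848 - 1*5004 = -5848 - 5004 = -10852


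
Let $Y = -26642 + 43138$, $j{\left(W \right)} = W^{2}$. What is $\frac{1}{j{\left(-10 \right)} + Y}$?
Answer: $\frac{1}{16596} \approx 6.0255 \cdot 10^{-5}$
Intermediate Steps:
$Y = 16496$
$\frac{1}{j{\left(-10 \right)} + Y} = \frac{1}{\left(-10\right)^{2} + 16496} = \frac{1}{100 + 16496} = \frac{1}{16596}$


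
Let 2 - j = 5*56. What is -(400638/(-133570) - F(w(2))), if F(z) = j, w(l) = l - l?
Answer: -18365911/66785 ≈ -275.00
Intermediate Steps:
w(l) = 0
j = -278 (j = 2 - 5*56 = 2 - 1*280 = 2 - 280 = -278)
F(z) = -278
-(400638/(-133570) - F(w(2))) = -(400638/(-133570) - 1*(-278)) = -(400638*(-1/133570) + 278) = -(-200319/66785 + 278) = -1*18365911/66785 = -18365911/66785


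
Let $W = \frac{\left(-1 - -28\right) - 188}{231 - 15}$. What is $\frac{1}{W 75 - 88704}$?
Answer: $- \frac{72}{6390713} \approx -1.1266 \cdot 10^{-5}$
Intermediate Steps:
$W = - \frac{161}{216}$ ($W = \frac{\left(-1 + 28\right) - 188}{216} = \left(27 - 188\right) \frac{1}{216} = \left(-161\right) \frac{1}{216} = - \frac{161}{216} \approx -0.74537$)
$\frac{1}{W 75 - 88704} = \frac{1}{\left(- \frac{161}{216}\right) 75 - 88704} = \frac{1}{- \frac{4025}{72} - 88704} = \frac{1}{- \frac{6390713}{72}} = - \frac{72}{6390713}$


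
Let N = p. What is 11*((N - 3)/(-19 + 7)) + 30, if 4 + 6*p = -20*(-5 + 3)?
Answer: 109/4 ≈ 27.250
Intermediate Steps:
p = 6 (p = -2/3 + (-20*(-5 + 3))/6 = -2/3 + (-20*(-2))/6 = -2/3 + (-4*(-10))/6 = -2/3 + (1/6)*40 = -2/3 + 20/3 = 6)
N = 6
11*((N - 3)/(-19 + 7)) + 30 = 11*((6 - 3)/(-19 + 7)) + 30 = 11*(3/(-12)) + 30 = 11*(3*(-1/12)) + 30 = 11*(-1/4) + 30 = -11/4 + 30 = 109/4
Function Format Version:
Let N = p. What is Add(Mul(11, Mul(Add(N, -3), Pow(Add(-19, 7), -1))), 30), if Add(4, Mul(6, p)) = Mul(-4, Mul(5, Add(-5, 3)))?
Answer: Rational(109, 4) ≈ 27.250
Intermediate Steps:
p = 6 (p = Add(Rational(-2, 3), Mul(Rational(1, 6), Mul(-4, Mul(5, Add(-5, 3))))) = Add(Rational(-2, 3), Mul(Rational(1, 6), Mul(-4, Mul(5, -2)))) = Add(Rational(-2, 3), Mul(Rational(1, 6), Mul(-4, -10))) = Add(Rational(-2, 3), Mul(Rational(1, 6), 40)) = Add(Rational(-2, 3), Rational(20, 3)) = 6)
N = 6
Add(Mul(11, Mul(Add(N, -3), Pow(Add(-19, 7), -1))), 30) = Add(Mul(11, Mul(Add(6, -3), Pow(Add(-19, 7), -1))), 30) = Add(Mul(11, Mul(3, Pow(-12, -1))), 30) = Add(Mul(11, Mul(3, Rational(-1, 12))), 30) = Add(Mul(11, Rational(-1, 4)), 30) = Add(Rational(-11, 4), 30) = Rational(109, 4)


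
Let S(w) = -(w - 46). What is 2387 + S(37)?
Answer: 2396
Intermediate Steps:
S(w) = 46 - w (S(w) = -(-46 + w) = 46 - w)
2387 + S(37) = 2387 + (46 - 1*37) = 2387 + (46 - 37) = 2387 + 9 = 2396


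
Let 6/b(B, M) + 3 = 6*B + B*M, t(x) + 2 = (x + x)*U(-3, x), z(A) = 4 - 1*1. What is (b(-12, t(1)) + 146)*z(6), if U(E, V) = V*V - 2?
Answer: 1312/3 ≈ 437.33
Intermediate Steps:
z(A) = 3 (z(A) = 4 - 1 = 3)
U(E, V) = -2 + V**2 (U(E, V) = V**2 - 2 = -2 + V**2)
t(x) = -2 + 2*x*(-2 + x**2) (t(x) = -2 + (x + x)*(-2 + x**2) = -2 + (2*x)*(-2 + x**2) = -2 + 2*x*(-2 + x**2))
b(B, M) = 6/(-3 + 6*B + B*M) (b(B, M) = 6/(-3 + (6*B + B*M)) = 6/(-3 + 6*B + B*M))
(b(-12, t(1)) + 146)*z(6) = (6/(-3 + 6*(-12) - 12*(-2 + 2*1*(-2 + 1**2))) + 146)*3 = (6/(-3 - 72 - 12*(-2 + 2*1*(-2 + 1))) + 146)*3 = (6/(-3 - 72 - 12*(-2 + 2*1*(-1))) + 146)*3 = (6/(-3 - 72 - 12*(-2 - 2)) + 146)*3 = (6/(-3 - 72 - 12*(-4)) + 146)*3 = (6/(-3 - 72 + 48) + 146)*3 = (6/(-27) + 146)*3 = (6*(-1/27) + 146)*3 = (-2/9 + 146)*3 = (1312/9)*3 = 1312/3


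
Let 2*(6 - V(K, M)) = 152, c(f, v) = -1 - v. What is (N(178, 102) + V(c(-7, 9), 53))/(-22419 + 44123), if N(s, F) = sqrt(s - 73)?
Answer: -35/10852 + sqrt(105)/21704 ≈ -0.0027531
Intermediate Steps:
N(s, F) = sqrt(-73 + s)
V(K, M) = -70 (V(K, M) = 6 - 1/2*152 = 6 - 76 = -70)
(N(178, 102) + V(c(-7, 9), 53))/(-22419 + 44123) = (sqrt(-73 + 178) - 70)/(-22419 + 44123) = (sqrt(105) - 70)/21704 = (-70 + sqrt(105))*(1/21704) = -35/10852 + sqrt(105)/21704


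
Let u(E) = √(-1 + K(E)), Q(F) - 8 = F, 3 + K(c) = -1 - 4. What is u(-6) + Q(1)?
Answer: 9 + 3*I ≈ 9.0 + 3.0*I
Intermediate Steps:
K(c) = -8 (K(c) = -3 + (-1 - 4) = -3 - 5 = -8)
Q(F) = 8 + F
u(E) = 3*I (u(E) = √(-1 - 8) = √(-9) = 3*I)
u(-6) + Q(1) = 3*I + (8 + 1) = 3*I + 9 = 9 + 3*I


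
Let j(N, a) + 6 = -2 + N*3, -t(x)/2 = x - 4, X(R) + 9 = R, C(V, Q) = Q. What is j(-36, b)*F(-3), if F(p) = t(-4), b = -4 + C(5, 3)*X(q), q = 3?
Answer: -1856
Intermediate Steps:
X(R) = -9 + R
b = -22 (b = -4 + 3*(-9 + 3) = -4 + 3*(-6) = -4 - 18 = -22)
t(x) = 8 - 2*x (t(x) = -2*(x - 4) = -2*(-4 + x) = 8 - 2*x)
F(p) = 16 (F(p) = 8 - 2*(-4) = 8 + 8 = 16)
j(N, a) = -8 + 3*N (j(N, a) = -6 + (-2 + N*3) = -6 + (-2 + 3*N) = -8 + 3*N)
j(-36, b)*F(-3) = (-8 + 3*(-36))*16 = (-8 - 108)*16 = -116*16 = -1856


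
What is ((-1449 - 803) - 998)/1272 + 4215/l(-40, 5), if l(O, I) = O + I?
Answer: -547523/4452 ≈ -122.98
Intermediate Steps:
l(O, I) = I + O
((-1449 - 803) - 998)/1272 + 4215/l(-40, 5) = ((-1449 - 803) - 998)/1272 + 4215/(5 - 40) = (-2252 - 998)*(1/1272) + 4215/(-35) = -3250*1/1272 + 4215*(-1/35) = -1625/636 - 843/7 = -547523/4452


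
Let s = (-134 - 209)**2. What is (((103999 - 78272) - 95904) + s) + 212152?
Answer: 259624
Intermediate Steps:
s = 117649 (s = (-343)**2 = 117649)
(((103999 - 78272) - 95904) + s) + 212152 = (((103999 - 78272) - 95904) + 117649) + 212152 = ((25727 - 95904) + 117649) + 212152 = (-70177 + 117649) + 212152 = 47472 + 212152 = 259624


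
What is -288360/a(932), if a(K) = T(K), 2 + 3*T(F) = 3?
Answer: -865080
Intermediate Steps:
T(F) = 1/3 (T(F) = -2/3 + (1/3)*3 = -2/3 + 1 = 1/3)
a(K) = 1/3
-288360/a(932) = -288360/1/3 = -288360*3 = -865080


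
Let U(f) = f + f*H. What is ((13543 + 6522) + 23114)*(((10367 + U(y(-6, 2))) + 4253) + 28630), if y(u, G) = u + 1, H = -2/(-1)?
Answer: 1866844065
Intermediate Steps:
H = 2 (H = -2*(-1) = 2)
y(u, G) = 1 + u
U(f) = 3*f (U(f) = f + f*2 = f + 2*f = 3*f)
((13543 + 6522) + 23114)*(((10367 + U(y(-6, 2))) + 4253) + 28630) = ((13543 + 6522) + 23114)*(((10367 + 3*(1 - 6)) + 4253) + 28630) = (20065 + 23114)*(((10367 + 3*(-5)) + 4253) + 28630) = 43179*(((10367 - 15) + 4253) + 28630) = 43179*((10352 + 4253) + 28630) = 43179*(14605 + 28630) = 43179*43235 = 1866844065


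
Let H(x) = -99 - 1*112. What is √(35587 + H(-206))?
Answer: 4*√2211 ≈ 188.08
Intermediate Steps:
H(x) = -211 (H(x) = -99 - 112 = -211)
√(35587 + H(-206)) = √(35587 - 211) = √35376 = 4*√2211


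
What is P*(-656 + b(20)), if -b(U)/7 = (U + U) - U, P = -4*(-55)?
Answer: -175120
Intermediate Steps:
P = 220
b(U) = -7*U (b(U) = -7*((U + U) - U) = -7*(2*U - U) = -7*U)
P*(-656 + b(20)) = 220*(-656 - 7*20) = 220*(-656 - 140) = 220*(-796) = -175120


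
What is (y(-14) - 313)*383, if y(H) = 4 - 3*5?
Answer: -124092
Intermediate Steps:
y(H) = -11 (y(H) = 4 - 15 = -11)
(y(-14) - 313)*383 = (-11 - 313)*383 = -324*383 = -124092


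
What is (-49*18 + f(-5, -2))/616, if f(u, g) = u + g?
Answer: -127/88 ≈ -1.4432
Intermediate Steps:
f(u, g) = g + u
(-49*18 + f(-5, -2))/616 = (-49*18 + (-2 - 5))/616 = (-882 - 7)*(1/616) = -889*1/616 = -127/88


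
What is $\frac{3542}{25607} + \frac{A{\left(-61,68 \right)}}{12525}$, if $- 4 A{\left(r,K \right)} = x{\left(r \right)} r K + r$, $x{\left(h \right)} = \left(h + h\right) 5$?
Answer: $- \frac{64613863733}{1282910700} \approx -50.365$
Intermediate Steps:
$x{\left(h \right)} = 10 h$ ($x{\left(h \right)} = 2 h 5 = 10 h$)
$A{\left(r,K \right)} = - \frac{r}{4} - \frac{5 K r^{2}}{2}$ ($A{\left(r,K \right)} = - \frac{10 r r K + r}{4} = - \frac{10 r^{2} K + r}{4} = - \frac{10 K r^{2} + r}{4} = - \frac{r + 10 K r^{2}}{4} = - \frac{r}{4} - \frac{5 K r^{2}}{2}$)
$\frac{3542}{25607} + \frac{A{\left(-61,68 \right)}}{12525} = \frac{3542}{25607} + \frac{\left(- \frac{1}{4}\right) \left(-61\right) \left(1 + 10 \cdot 68 \left(-61\right)\right)}{12525} = 3542 \cdot \frac{1}{25607} + \left(- \frac{1}{4}\right) \left(-61\right) \left(1 - 41480\right) \frac{1}{12525} = \frac{3542}{25607} + \left(- \frac{1}{4}\right) \left(-61\right) \left(-41479\right) \frac{1}{12525} = \frac{3542}{25607} - \frac{2530219}{50100} = - \frac{64613863733}{1282910700}$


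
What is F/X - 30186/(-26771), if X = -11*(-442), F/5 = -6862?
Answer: -385874339/65080301 ≈ -5.9292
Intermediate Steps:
F = -34310 (F = 5*(-6862) = -34310)
X = 4862
F/X - 30186/(-26771) = -34310/4862 - 30186/(-26771) = -34310*1/4862 - 30186*(-1/26771) = -17155/2431 + 30186/26771 = -385874339/65080301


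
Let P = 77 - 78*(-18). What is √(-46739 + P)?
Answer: I*√45258 ≈ 212.74*I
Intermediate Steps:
P = 1481 (P = 77 + 1404 = 1481)
√(-46739 + P) = √(-46739 + 1481) = √(-45258) = I*√45258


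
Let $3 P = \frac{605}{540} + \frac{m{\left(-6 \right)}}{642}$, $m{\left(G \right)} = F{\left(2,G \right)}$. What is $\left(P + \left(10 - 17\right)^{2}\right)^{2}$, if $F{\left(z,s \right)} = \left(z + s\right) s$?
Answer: $\frac{2931324076321}{1201870224} \approx 2439.0$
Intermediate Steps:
$F{\left(z,s \right)} = s \left(s + z\right)$ ($F{\left(z,s \right)} = \left(s + z\right) s = s \left(s + z\right)$)
$m{\left(G \right)} = G \left(2 + G\right)$ ($m{\left(G \right)} = G \left(G + 2\right) = G \left(2 + G\right)$)
$P = \frac{13379}{34668}$ ($P = \frac{\frac{605}{540} + \frac{\left(-6\right) \left(2 - 6\right)}{642}}{3} = \frac{605 \cdot \frac{1}{540} + \left(-6\right) \left(-4\right) \frac{1}{642}}{3} = \frac{\frac{121}{108} + 24 \cdot \frac{1}{642}}{3} = \frac{\frac{121}{108} + \frac{4}{107}}{3} = \frac{1}{3} \cdot \frac{13379}{11556} = \frac{13379}{34668} \approx 0.38592$)
$\left(P + \left(10 - 17\right)^{2}\right)^{2} = \left(\frac{13379}{34668} + \left(10 - 17\right)^{2}\right)^{2} = \left(\frac{13379}{34668} + \left(-7\right)^{2}\right)^{2} = \left(\frac{13379}{34668} + 49\right)^{2} = \left(\frac{1712111}{34668}\right)^{2} = \frac{2931324076321}{1201870224}$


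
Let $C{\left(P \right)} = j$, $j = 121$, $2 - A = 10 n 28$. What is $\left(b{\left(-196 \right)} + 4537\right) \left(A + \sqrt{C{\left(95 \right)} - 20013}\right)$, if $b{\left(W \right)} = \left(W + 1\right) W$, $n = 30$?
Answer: $-359073286 + 85514 i \sqrt{4973} \approx -3.5907 \cdot 10^{8} + 6.0304 \cdot 10^{6} i$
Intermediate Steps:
$A = -8398$ ($A = 2 - 10 \cdot 30 \cdot 28 = 2 - 300 \cdot 28 = 2 - 8400 = -8398$)
$b{\left(W \right)} = W \left(1 + W\right)$ ($b{\left(W \right)} = \left(1 + W\right) W = W \left(1 + W\right)$)
$C{\left(P \right)} = 121$
$\left(b{\left(-196 \right)} + 4537\right) \left(A + \sqrt{C{\left(95 \right)} - 20013}\right) = \left(- 196 \left(1 - 196\right) + 4537\right) \left(-8398 + \sqrt{121 - 20013}\right) = \left(\left(-196\right) \left(-195\right) + 4537\right) \left(-8398 + \sqrt{-19892}\right) = \left(38220 + 4537\right) \left(-8398 + 2 i \sqrt{4973}\right) = 42757 \left(-8398 + 2 i \sqrt{4973}\right) = -359073286 + 85514 i \sqrt{4973}$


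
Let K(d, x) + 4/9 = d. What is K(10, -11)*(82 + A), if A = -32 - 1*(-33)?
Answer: 7138/9 ≈ 793.11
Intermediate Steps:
K(d, x) = -4/9 + d
A = 1 (A = -32 + 33 = 1)
K(10, -11)*(82 + A) = (-4/9 + 10)*(82 + 1) = (86/9)*83 = 7138/9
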